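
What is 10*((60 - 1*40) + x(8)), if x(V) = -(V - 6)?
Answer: 180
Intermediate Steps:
x(V) = 6 - V (x(V) = -(-6 + V) = 6 - V)
10*((60 - 1*40) + x(8)) = 10*((60 - 1*40) + (6 - 1*8)) = 10*((60 - 40) + (6 - 8)) = 10*(20 - 2) = 10*18 = 180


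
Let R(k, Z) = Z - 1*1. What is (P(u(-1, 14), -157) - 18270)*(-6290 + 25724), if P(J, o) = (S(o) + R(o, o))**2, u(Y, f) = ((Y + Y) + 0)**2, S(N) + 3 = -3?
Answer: 167637684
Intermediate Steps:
R(k, Z) = -1 + Z (R(k, Z) = Z - 1 = -1 + Z)
S(N) = -6 (S(N) = -3 - 3 = -6)
u(Y, f) = 4*Y**2 (u(Y, f) = (2*Y + 0)**2 = (2*Y)**2 = 4*Y**2)
P(J, o) = (-7 + o)**2 (P(J, o) = (-6 + (-1 + o))**2 = (-7 + o)**2)
(P(u(-1, 14), -157) - 18270)*(-6290 + 25724) = ((-7 - 157)**2 - 18270)*(-6290 + 25724) = ((-164)**2 - 18270)*19434 = (26896 - 18270)*19434 = 8626*19434 = 167637684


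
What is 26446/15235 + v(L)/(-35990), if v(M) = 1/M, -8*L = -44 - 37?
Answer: 7709499286/4441291965 ≈ 1.7359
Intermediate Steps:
L = 81/8 (L = -(-44 - 37)/8 = -⅛*(-81) = 81/8 ≈ 10.125)
26446/15235 + v(L)/(-35990) = 26446/15235 + 1/((81/8)*(-35990)) = 26446*(1/15235) + (8/81)*(-1/35990) = 26446/15235 - 4/1457595 = 7709499286/4441291965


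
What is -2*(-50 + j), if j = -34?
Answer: 168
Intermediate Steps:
-2*(-50 + j) = -2*(-50 - 34) = -2*(-84) = 168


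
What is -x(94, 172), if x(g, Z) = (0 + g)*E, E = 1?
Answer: -94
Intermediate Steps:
x(g, Z) = g (x(g, Z) = (0 + g)*1 = g*1 = g)
-x(94, 172) = -1*94 = -94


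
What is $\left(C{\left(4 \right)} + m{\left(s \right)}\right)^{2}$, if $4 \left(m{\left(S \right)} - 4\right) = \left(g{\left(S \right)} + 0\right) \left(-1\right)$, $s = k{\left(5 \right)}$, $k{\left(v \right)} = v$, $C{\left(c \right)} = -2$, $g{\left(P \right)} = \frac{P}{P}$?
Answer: $\frac{49}{16} \approx 3.0625$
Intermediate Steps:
$g{\left(P \right)} = 1$
$s = 5$
$m{\left(S \right)} = \frac{15}{4}$ ($m{\left(S \right)} = 4 + \frac{\left(1 + 0\right) \left(-1\right)}{4} = 4 + \frac{1 \left(-1\right)}{4} = 4 + \frac{1}{4} \left(-1\right) = 4 - \frac{1}{4} = \frac{15}{4}$)
$\left(C{\left(4 \right)} + m{\left(s \right)}\right)^{2} = \left(-2 + \frac{15}{4}\right)^{2} = \left(\frac{7}{4}\right)^{2} = \frac{49}{16}$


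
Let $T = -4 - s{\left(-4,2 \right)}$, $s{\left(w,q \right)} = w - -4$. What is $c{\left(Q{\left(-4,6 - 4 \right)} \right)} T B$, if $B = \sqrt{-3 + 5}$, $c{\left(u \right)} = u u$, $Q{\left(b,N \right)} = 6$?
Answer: $- 144 \sqrt{2} \approx -203.65$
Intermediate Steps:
$s{\left(w,q \right)} = 4 + w$ ($s{\left(w,q \right)} = w + 4 = 4 + w$)
$c{\left(u \right)} = u^{2}$
$T = -4$ ($T = -4 - \left(4 - 4\right) = -4 - 0 = -4 + 0 = -4$)
$B = \sqrt{2} \approx 1.4142$
$c{\left(Q{\left(-4,6 - 4 \right)} \right)} T B = 6^{2} \left(-4\right) \sqrt{2} = 36 \left(-4\right) \sqrt{2} = - 144 \sqrt{2}$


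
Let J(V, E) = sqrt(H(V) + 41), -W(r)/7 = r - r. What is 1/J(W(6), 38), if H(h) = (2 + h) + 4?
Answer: sqrt(47)/47 ≈ 0.14586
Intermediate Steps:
W(r) = 0 (W(r) = -7*(r - r) = -7*0 = 0)
H(h) = 6 + h
J(V, E) = sqrt(47 + V) (J(V, E) = sqrt((6 + V) + 41) = sqrt(47 + V))
1/J(W(6), 38) = 1/(sqrt(47 + 0)) = 1/(sqrt(47)) = sqrt(47)/47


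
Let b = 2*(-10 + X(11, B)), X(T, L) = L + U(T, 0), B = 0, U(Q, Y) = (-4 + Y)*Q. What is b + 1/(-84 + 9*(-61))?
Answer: -68365/633 ≈ -108.00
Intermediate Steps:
U(Q, Y) = Q*(-4 + Y)
X(T, L) = L - 4*T (X(T, L) = L + T*(-4 + 0) = L + T*(-4) = L - 4*T)
b = -108 (b = 2*(-10 + (0 - 4*11)) = 2*(-10 + (0 - 44)) = 2*(-10 - 44) = 2*(-54) = -108)
b + 1/(-84 + 9*(-61)) = -108 + 1/(-84 + 9*(-61)) = -108 + 1/(-84 - 549) = -108 + 1/(-633) = -108 - 1/633 = -68365/633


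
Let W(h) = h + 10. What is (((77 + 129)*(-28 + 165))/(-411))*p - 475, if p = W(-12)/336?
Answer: -119597/252 ≈ -474.59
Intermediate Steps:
W(h) = 10 + h
p = -1/168 (p = (10 - 12)/336 = -2*1/336 = -1/168 ≈ -0.0059524)
(((77 + 129)*(-28 + 165))/(-411))*p - 475 = (((77 + 129)*(-28 + 165))/(-411))*(-1/168) - 475 = ((206*137)*(-1/411))*(-1/168) - 475 = (28222*(-1/411))*(-1/168) - 475 = -206/3*(-1/168) - 475 = 103/252 - 475 = -119597/252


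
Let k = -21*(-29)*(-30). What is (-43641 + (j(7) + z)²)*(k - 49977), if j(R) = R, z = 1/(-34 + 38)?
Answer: 47596481505/16 ≈ 2.9748e+9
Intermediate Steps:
z = ¼ (z = 1/4 = ¼ ≈ 0.25000)
k = -18270 (k = 609*(-30) = -18270)
(-43641 + (j(7) + z)²)*(k - 49977) = (-43641 + (7 + ¼)²)*(-18270 - 49977) = (-43641 + (29/4)²)*(-68247) = (-43641 + 841/16)*(-68247) = -697415/16*(-68247) = 47596481505/16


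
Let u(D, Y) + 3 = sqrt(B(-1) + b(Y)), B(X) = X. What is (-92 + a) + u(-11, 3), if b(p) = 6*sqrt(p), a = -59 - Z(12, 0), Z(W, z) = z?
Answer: -154 + sqrt(-1 + 6*sqrt(3)) ≈ -150.94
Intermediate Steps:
a = -59 (a = -59 - 1*0 = -59 + 0 = -59)
u(D, Y) = -3 + sqrt(-1 + 6*sqrt(Y))
(-92 + a) + u(-11, 3) = (-92 - 59) + (-3 + sqrt(-1 + 6*sqrt(3))) = -151 + (-3 + sqrt(-1 + 6*sqrt(3))) = -154 + sqrt(-1 + 6*sqrt(3))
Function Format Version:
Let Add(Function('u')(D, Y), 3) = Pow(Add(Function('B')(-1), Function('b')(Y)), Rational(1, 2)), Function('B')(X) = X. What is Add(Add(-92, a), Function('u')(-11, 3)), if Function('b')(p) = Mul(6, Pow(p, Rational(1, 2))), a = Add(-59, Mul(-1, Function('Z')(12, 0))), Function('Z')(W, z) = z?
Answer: Add(-154, Pow(Add(-1, Mul(6, Pow(3, Rational(1, 2)))), Rational(1, 2))) ≈ -150.94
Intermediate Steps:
a = -59 (a = Add(-59, Mul(-1, 0)) = Add(-59, 0) = -59)
Function('u')(D, Y) = Add(-3, Pow(Add(-1, Mul(6, Pow(Y, Rational(1, 2)))), Rational(1, 2)))
Add(Add(-92, a), Function('u')(-11, 3)) = Add(Add(-92, -59), Add(-3, Pow(Add(-1, Mul(6, Pow(3, Rational(1, 2)))), Rational(1, 2)))) = Add(-151, Add(-3, Pow(Add(-1, Mul(6, Pow(3, Rational(1, 2)))), Rational(1, 2)))) = Add(-154, Pow(Add(-1, Mul(6, Pow(3, Rational(1, 2)))), Rational(1, 2)))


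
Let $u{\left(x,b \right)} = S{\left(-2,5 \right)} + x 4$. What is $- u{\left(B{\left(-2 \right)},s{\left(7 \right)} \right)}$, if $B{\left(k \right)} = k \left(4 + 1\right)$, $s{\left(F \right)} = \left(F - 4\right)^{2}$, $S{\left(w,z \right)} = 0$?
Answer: $40$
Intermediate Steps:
$s{\left(F \right)} = \left(-4 + F\right)^{2}$
$B{\left(k \right)} = 5 k$ ($B{\left(k \right)} = k 5 = 5 k$)
$u{\left(x,b \right)} = 4 x$ ($u{\left(x,b \right)} = 0 + x 4 = 0 + 4 x = 4 x$)
$- u{\left(B{\left(-2 \right)},s{\left(7 \right)} \right)} = - 4 \cdot 5 \left(-2\right) = - 4 \left(-10\right) = \left(-1\right) \left(-40\right) = 40$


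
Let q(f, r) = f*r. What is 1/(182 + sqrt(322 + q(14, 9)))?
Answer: 13/2334 - 2*sqrt(7)/8169 ≈ 0.0049221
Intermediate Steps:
1/(182 + sqrt(322 + q(14, 9))) = 1/(182 + sqrt(322 + 14*9)) = 1/(182 + sqrt(322 + 126)) = 1/(182 + sqrt(448)) = 1/(182 + 8*sqrt(7))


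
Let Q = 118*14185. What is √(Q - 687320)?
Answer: √986510 ≈ 993.23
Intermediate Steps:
Q = 1673830
√(Q - 687320) = √(1673830 - 687320) = √986510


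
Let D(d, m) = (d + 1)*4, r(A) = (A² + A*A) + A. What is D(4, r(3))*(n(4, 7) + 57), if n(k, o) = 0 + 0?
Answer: 1140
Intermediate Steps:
n(k, o) = 0
r(A) = A + 2*A² (r(A) = (A² + A²) + A = 2*A² + A = A + 2*A²)
D(d, m) = 4 + 4*d (D(d, m) = (1 + d)*4 = 4 + 4*d)
D(4, r(3))*(n(4, 7) + 57) = (4 + 4*4)*(0 + 57) = (4 + 16)*57 = 20*57 = 1140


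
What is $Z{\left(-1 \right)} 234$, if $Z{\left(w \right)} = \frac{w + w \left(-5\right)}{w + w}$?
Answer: $-468$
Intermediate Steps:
$Z{\left(w \right)} = -2$ ($Z{\left(w \right)} = \frac{w - 5 w}{2 w} = - 4 w \frac{1}{2 w} = -2$)
$Z{\left(-1 \right)} 234 = \left(-2\right) 234 = -468$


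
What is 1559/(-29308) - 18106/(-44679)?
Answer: 460996087/1309452132 ≈ 0.35205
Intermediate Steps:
1559/(-29308) - 18106/(-44679) = 1559*(-1/29308) - 18106*(-1/44679) = -1559/29308 + 18106/44679 = 460996087/1309452132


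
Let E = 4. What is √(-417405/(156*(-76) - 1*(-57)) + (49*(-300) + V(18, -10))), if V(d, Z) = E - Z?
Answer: I*√25180334611/1311 ≈ 121.04*I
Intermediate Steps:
V(d, Z) = 4 - Z
√(-417405/(156*(-76) - 1*(-57)) + (49*(-300) + V(18, -10))) = √(-417405/(156*(-76) - 1*(-57)) + (49*(-300) + (4 - 1*(-10)))) = √(-417405/(-11856 + 57) + (-14700 + (4 + 10))) = √(-417405/(-11799) + (-14700 + 14)) = √(-417405*(-1/11799) - 14686) = √(139135/3933 - 14686) = √(-57620903/3933) = I*√25180334611/1311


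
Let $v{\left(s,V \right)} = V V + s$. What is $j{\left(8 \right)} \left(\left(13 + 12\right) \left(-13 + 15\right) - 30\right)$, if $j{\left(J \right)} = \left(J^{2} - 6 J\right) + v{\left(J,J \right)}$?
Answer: $1760$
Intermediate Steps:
$v{\left(s,V \right)} = s + V^{2}$ ($v{\left(s,V \right)} = V^{2} + s = s + V^{2}$)
$j{\left(J \right)} = - 5 J + 2 J^{2}$ ($j{\left(J \right)} = \left(J^{2} - 6 J\right) + \left(J + J^{2}\right) = - 5 J + 2 J^{2}$)
$j{\left(8 \right)} \left(\left(13 + 12\right) \left(-13 + 15\right) - 30\right) = 8 \left(-5 + 2 \cdot 8\right) \left(\left(13 + 12\right) \left(-13 + 15\right) - 30\right) = 8 \left(-5 + 16\right) \left(25 \cdot 2 - 30\right) = 8 \cdot 11 \left(50 - 30\right) = 88 \cdot 20 = 1760$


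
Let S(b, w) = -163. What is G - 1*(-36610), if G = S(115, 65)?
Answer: 36447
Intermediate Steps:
G = -163
G - 1*(-36610) = -163 - 1*(-36610) = -163 + 36610 = 36447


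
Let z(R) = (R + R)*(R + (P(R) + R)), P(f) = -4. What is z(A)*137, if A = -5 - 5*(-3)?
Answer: 43840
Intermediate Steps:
A = 10 (A = -5 + 15 = 10)
z(R) = 2*R*(-4 + 2*R) (z(R) = (R + R)*(R + (-4 + R)) = (2*R)*(-4 + 2*R) = 2*R*(-4 + 2*R))
z(A)*137 = (4*10*(-2 + 10))*137 = (4*10*8)*137 = 320*137 = 43840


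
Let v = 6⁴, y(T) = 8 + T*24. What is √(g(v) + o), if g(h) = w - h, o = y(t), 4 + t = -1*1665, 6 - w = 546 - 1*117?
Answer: I*√41767 ≈ 204.37*I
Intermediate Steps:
w = -423 (w = 6 - (546 - 1*117) = 6 - (546 - 117) = 6 - 1*429 = 6 - 429 = -423)
t = -1669 (t = -4 - 1*1665 = -4 - 1665 = -1669)
y(T) = 8 + 24*T
o = -40048 (o = 8 + 24*(-1669) = 8 - 40056 = -40048)
v = 1296
g(h) = -423 - h
√(g(v) + o) = √((-423 - 1*1296) - 40048) = √((-423 - 1296) - 40048) = √(-1719 - 40048) = √(-41767) = I*√41767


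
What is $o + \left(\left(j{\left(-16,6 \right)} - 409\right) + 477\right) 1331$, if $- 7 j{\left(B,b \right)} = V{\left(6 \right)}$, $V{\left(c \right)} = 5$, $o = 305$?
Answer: $\frac{629036}{7} \approx 89862.0$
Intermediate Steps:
$j{\left(B,b \right)} = - \frac{5}{7}$ ($j{\left(B,b \right)} = \left(- \frac{1}{7}\right) 5 = - \frac{5}{7}$)
$o + \left(\left(j{\left(-16,6 \right)} - 409\right) + 477\right) 1331 = 305 + \left(\left(- \frac{5}{7} - 409\right) + 477\right) 1331 = 305 + \left(- \frac{2868}{7} + 477\right) 1331 = 305 + \frac{471}{7} \cdot 1331 = 305 + \frac{626901}{7} = \frac{629036}{7}$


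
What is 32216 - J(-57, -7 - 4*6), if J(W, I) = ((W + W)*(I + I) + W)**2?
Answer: -49121905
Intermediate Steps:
J(W, I) = (W + 4*I*W)**2 (J(W, I) = ((2*W)*(2*I) + W)**2 = (4*I*W + W)**2 = (W + 4*I*W)**2)
32216 - J(-57, -7 - 4*6) = 32216 - (-57)**2*(1 + 4*(-7 - 4*6))**2 = 32216 - 3249*(1 + 4*(-7 - 24))**2 = 32216 - 3249*(1 + 4*(-31))**2 = 32216 - 3249*(1 - 124)**2 = 32216 - 3249*(-123)**2 = 32216 - 3249*15129 = 32216 - 1*49154121 = 32216 - 49154121 = -49121905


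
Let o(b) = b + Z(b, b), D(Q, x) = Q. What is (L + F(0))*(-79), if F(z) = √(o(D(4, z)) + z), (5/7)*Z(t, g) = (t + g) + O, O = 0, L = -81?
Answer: 6399 - 158*√95/5 ≈ 6091.0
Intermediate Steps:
Z(t, g) = 7*g/5 + 7*t/5 (Z(t, g) = 7*((t + g) + 0)/5 = 7*((g + t) + 0)/5 = 7*(g + t)/5 = 7*g/5 + 7*t/5)
o(b) = 19*b/5 (o(b) = b + (7*b/5 + 7*b/5) = b + 14*b/5 = 19*b/5)
F(z) = √(76/5 + z) (F(z) = √((19/5)*4 + z) = √(76/5 + z))
(L + F(0))*(-79) = (-81 + √(380 + 25*0)/5)*(-79) = (-81 + √(380 + 0)/5)*(-79) = (-81 + √380/5)*(-79) = (-81 + (2*√95)/5)*(-79) = (-81 + 2*√95/5)*(-79) = 6399 - 158*√95/5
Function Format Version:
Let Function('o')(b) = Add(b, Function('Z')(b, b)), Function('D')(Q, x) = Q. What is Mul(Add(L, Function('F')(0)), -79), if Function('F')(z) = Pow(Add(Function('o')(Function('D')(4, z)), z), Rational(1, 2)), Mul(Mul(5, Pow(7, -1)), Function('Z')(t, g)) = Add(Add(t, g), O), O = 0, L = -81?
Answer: Add(6399, Mul(Rational(-158, 5), Pow(95, Rational(1, 2)))) ≈ 6091.0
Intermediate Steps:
Function('Z')(t, g) = Add(Mul(Rational(7, 5), g), Mul(Rational(7, 5), t)) (Function('Z')(t, g) = Mul(Rational(7, 5), Add(Add(t, g), 0)) = Mul(Rational(7, 5), Add(Add(g, t), 0)) = Mul(Rational(7, 5), Add(g, t)) = Add(Mul(Rational(7, 5), g), Mul(Rational(7, 5), t)))
Function('o')(b) = Mul(Rational(19, 5), b) (Function('o')(b) = Add(b, Add(Mul(Rational(7, 5), b), Mul(Rational(7, 5), b))) = Add(b, Mul(Rational(14, 5), b)) = Mul(Rational(19, 5), b))
Function('F')(z) = Pow(Add(Rational(76, 5), z), Rational(1, 2)) (Function('F')(z) = Pow(Add(Mul(Rational(19, 5), 4), z), Rational(1, 2)) = Pow(Add(Rational(76, 5), z), Rational(1, 2)))
Mul(Add(L, Function('F')(0)), -79) = Mul(Add(-81, Mul(Rational(1, 5), Pow(Add(380, Mul(25, 0)), Rational(1, 2)))), -79) = Mul(Add(-81, Mul(Rational(1, 5), Pow(Add(380, 0), Rational(1, 2)))), -79) = Mul(Add(-81, Mul(Rational(1, 5), Pow(380, Rational(1, 2)))), -79) = Mul(Add(-81, Mul(Rational(1, 5), Mul(2, Pow(95, Rational(1, 2))))), -79) = Mul(Add(-81, Mul(Rational(2, 5), Pow(95, Rational(1, 2)))), -79) = Add(6399, Mul(Rational(-158, 5), Pow(95, Rational(1, 2))))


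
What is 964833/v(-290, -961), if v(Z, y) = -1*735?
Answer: -321611/245 ≈ -1312.7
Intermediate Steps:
v(Z, y) = -735
964833/v(-290, -961) = 964833/(-735) = 964833*(-1/735) = -321611/245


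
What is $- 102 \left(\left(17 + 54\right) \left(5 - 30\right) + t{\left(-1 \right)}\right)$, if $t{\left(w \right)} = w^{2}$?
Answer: $180948$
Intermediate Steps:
$- 102 \left(\left(17 + 54\right) \left(5 - 30\right) + t{\left(-1 \right)}\right) = - 102 \left(\left(17 + 54\right) \left(5 - 30\right) + \left(-1\right)^{2}\right) = - 102 \left(71 \left(-25\right) + 1\right) = - 102 \left(-1775 + 1\right) = \left(-102\right) \left(-1774\right) = 180948$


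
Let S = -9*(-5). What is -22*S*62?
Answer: -61380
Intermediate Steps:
S = 45
-22*S*62 = -22*45*62 = -990*62 = -61380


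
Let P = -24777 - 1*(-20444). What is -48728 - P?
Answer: -44395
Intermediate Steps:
P = -4333 (P = -24777 + 20444 = -4333)
-48728 - P = -48728 - 1*(-4333) = -48728 + 4333 = -44395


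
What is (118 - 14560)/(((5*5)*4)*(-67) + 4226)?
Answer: 7221/1237 ≈ 5.8375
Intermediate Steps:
(118 - 14560)/(((5*5)*4)*(-67) + 4226) = -14442/((25*4)*(-67) + 4226) = -14442/(100*(-67) + 4226) = -14442/(-6700 + 4226) = -14442/(-2474) = -14442*(-1/2474) = 7221/1237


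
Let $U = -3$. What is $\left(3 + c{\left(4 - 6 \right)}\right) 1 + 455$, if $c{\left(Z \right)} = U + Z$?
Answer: $453$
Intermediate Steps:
$c{\left(Z \right)} = -3 + Z$
$\left(3 + c{\left(4 - 6 \right)}\right) 1 + 455 = \left(3 + \left(-3 + \left(4 - 6\right)\right)\right) 1 + 455 = \left(3 - 5\right) 1 + 455 = \left(-2\right) 1 + 455 = -2 + 455 = 453$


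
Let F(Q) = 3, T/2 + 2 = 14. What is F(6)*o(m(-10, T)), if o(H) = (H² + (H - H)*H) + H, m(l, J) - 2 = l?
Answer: 168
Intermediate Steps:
T = 24 (T = -4 + 2*14 = -4 + 28 = 24)
m(l, J) = 2 + l
o(H) = H + H² (o(H) = (H² + 0*H) + H = (H² + 0) + H = H² + H = H + H²)
F(6)*o(m(-10, T)) = 3*((2 - 10)*(1 + (2 - 10))) = 3*(-8*(1 - 8)) = 3*(-8*(-7)) = 3*56 = 168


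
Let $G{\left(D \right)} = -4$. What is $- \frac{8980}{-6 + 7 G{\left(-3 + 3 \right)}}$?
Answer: $\frac{4490}{17} \approx 264.12$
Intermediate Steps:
$- \frac{8980}{-6 + 7 G{\left(-3 + 3 \right)}} = - \frac{8980}{-6 + 7 \left(-4\right)} = - \frac{8980}{-6 - 28} = - \frac{8980}{-34} = \left(-8980\right) \left(- \frac{1}{34}\right) = \frac{4490}{17}$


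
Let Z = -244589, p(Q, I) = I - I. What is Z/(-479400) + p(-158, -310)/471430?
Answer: 244589/479400 ≈ 0.51020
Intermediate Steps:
p(Q, I) = 0
Z/(-479400) + p(-158, -310)/471430 = -244589/(-479400) + 0/471430 = -244589*(-1/479400) + 0*(1/471430) = 244589/479400 + 0 = 244589/479400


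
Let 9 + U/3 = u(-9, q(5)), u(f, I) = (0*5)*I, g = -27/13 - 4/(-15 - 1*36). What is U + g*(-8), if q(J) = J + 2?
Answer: -7301/663 ≈ -11.012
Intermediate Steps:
g = -1325/663 (g = -27*1/13 - 4/(-15 - 36) = -27/13 - 4/(-51) = -27/13 - 4*(-1/51) = -27/13 + 4/51 = -1325/663 ≈ -1.9985)
q(J) = 2 + J
u(f, I) = 0 (u(f, I) = 0*I = 0)
U = -27 (U = -27 + 3*0 = -27 + 0 = -27)
U + g*(-8) = -27 - 1325/663*(-8) = -27 + 10600/663 = -7301/663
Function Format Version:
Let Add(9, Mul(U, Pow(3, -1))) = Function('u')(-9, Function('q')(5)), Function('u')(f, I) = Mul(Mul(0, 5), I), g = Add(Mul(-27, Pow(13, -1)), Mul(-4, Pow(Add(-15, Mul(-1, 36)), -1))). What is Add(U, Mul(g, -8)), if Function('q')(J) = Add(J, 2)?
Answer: Rational(-7301, 663) ≈ -11.012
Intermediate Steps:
g = Rational(-1325, 663) (g = Add(Mul(-27, Rational(1, 13)), Mul(-4, Pow(Add(-15, -36), -1))) = Add(Rational(-27, 13), Mul(-4, Pow(-51, -1))) = Add(Rational(-27, 13), Mul(-4, Rational(-1, 51))) = Add(Rational(-27, 13), Rational(4, 51)) = Rational(-1325, 663) ≈ -1.9985)
Function('q')(J) = Add(2, J)
Function('u')(f, I) = 0 (Function('u')(f, I) = Mul(0, I) = 0)
U = -27 (U = Add(-27, Mul(3, 0)) = Add(-27, 0) = -27)
Add(U, Mul(g, -8)) = Add(-27, Mul(Rational(-1325, 663), -8)) = Add(-27, Rational(10600, 663)) = Rational(-7301, 663)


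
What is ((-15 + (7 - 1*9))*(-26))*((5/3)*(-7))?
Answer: -15470/3 ≈ -5156.7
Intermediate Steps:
((-15 + (7 - 1*9))*(-26))*((5/3)*(-7)) = ((-15 + (7 - 9))*(-26))*((5*(⅓))*(-7)) = ((-15 - 2)*(-26))*((5/3)*(-7)) = -17*(-26)*(-35/3) = 442*(-35/3) = -15470/3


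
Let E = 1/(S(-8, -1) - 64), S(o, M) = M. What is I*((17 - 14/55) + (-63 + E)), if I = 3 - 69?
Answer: 198498/65 ≈ 3053.8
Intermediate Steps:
I = -66
E = -1/65 (E = 1/(-1 - 64) = 1/(-65) = -1/65 ≈ -0.015385)
I*((17 - 14/55) + (-63 + E)) = -66*((17 - 14/55) + (-63 - 1/65)) = -66*((17 - 14*1/55) - 4096/65) = -66*((17 - 14/55) - 4096/65) = -66*(921/55 - 4096/65) = -66*(-33083/715) = 198498/65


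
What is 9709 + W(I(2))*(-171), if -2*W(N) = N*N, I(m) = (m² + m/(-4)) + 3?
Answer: 106571/8 ≈ 13321.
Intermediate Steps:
I(m) = 3 + m² - m/4 (I(m) = (m² - m/4) + 3 = 3 + m² - m/4)
W(N) = -N²/2 (W(N) = -N*N/2 = -N²/2)
9709 + W(I(2))*(-171) = 9709 - (3 + 2² - ¼*2)²/2*(-171) = 9709 - (3 + 4 - ½)²/2*(-171) = 9709 - (13/2)²/2*(-171) = 9709 - ½*169/4*(-171) = 9709 - 169/8*(-171) = 9709 + 28899/8 = 106571/8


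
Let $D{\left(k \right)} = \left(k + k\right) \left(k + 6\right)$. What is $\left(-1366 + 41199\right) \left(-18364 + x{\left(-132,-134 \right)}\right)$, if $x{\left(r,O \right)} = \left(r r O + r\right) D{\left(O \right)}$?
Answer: $-3190546603789148$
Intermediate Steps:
$D{\left(k \right)} = 2 k \left(6 + k\right)$
$x{\left(r,O \right)} = 2 O \left(6 + O\right) \left(r + O r^{2}\right)$ ($x{\left(r,O \right)} = \left(r r O + r\right) 2 O \left(6 + O\right) = \left(r^{2} O + r\right) 2 O \left(6 + O\right) = \left(O r^{2} + r\right) 2 O \left(6 + O\right) = \left(r + O r^{2}\right) 2 O \left(6 + O\right) = 2 O \left(6 + O\right) \left(r + O r^{2}\right)$)
$\left(-1366 + 41199\right) \left(-18364 + x{\left(-132,-134 \right)}\right) = \left(-1366 + 41199\right) \left(-18364 + 2 \left(-134\right) \left(-132\right) \left(1 - -17688\right) \left(6 - 134\right)\right) = 39833 \left(-18364 + 2 \left(-134\right) \left(-132\right) \left(1 + 17688\right) \left(-128\right)\right) = 39833 \left(-18364 + 2 \left(-134\right) \left(-132\right) 17689 \left(-128\right)\right) = 39833 \left(-18364 - 80098056192\right) = 39833 \left(-80098074556\right) = -3190546603789148$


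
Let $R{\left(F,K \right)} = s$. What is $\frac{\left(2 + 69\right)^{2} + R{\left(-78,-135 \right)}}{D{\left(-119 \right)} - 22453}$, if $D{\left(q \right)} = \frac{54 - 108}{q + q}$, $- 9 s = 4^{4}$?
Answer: $- \frac{5368447}{24046920} \approx -0.22325$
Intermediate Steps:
$s = - \frac{256}{9}$ ($s = - \frac{4^{4}}{9} = \left(- \frac{1}{9}\right) 256 = - \frac{256}{9} \approx -28.444$)
$R{\left(F,K \right)} = - \frac{256}{9}$
$D{\left(q \right)} = - \frac{27}{q}$ ($D{\left(q \right)} = - \frac{54}{2 q} = - 54 \frac{1}{2 q} = - \frac{27}{q}$)
$\frac{\left(2 + 69\right)^{2} + R{\left(-78,-135 \right)}}{D{\left(-119 \right)} - 22453} = \frac{\left(2 + 69\right)^{2} - \frac{256}{9}}{- \frac{27}{-119} - 22453} = \frac{71^{2} - \frac{256}{9}}{\left(-27\right) \left(- \frac{1}{119}\right) - 22453} = \frac{5041 - \frac{256}{9}}{\frac{27}{119} - 22453} = \frac{45113}{9 \left(- \frac{2671880}{119}\right)} = \frac{45113}{9} \left(- \frac{119}{2671880}\right) = - \frac{5368447}{24046920}$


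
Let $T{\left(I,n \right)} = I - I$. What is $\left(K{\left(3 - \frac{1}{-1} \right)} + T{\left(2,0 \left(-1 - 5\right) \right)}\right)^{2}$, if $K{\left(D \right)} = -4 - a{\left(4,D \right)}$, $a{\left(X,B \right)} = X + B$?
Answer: $144$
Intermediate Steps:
$T{\left(I,n \right)} = 0$
$a{\left(X,B \right)} = B + X$
$K{\left(D \right)} = -8 - D$ ($K{\left(D \right)} = -4 - \left(D + 4\right) = -4 - \left(4 + D\right) = -8 - D$)
$\left(K{\left(3 - \frac{1}{-1} \right)} + T{\left(2,0 \left(-1 - 5\right) \right)}\right)^{2} = \left(\left(-8 - \left(3 - \frac{1}{-1}\right)\right) + 0\right)^{2} = \left(\left(-8 - \left(3 - -1\right)\right) + 0\right)^{2} = \left(\left(-8 - \left(3 + 1\right)\right) + 0\right)^{2} = \left(\left(-8 - 4\right) + 0\right)^{2} = \left(-12 + 0\right)^{2} = \left(-12\right)^{2} = 144$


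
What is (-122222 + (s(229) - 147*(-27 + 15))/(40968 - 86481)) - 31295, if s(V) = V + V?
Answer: -6987021443/45513 ≈ -1.5352e+5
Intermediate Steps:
s(V) = 2*V
(-122222 + (s(229) - 147*(-27 + 15))/(40968 - 86481)) - 31295 = (-122222 + (2*229 - 147*(-27 + 15))/(40968 - 86481)) - 31295 = (-122222 + (458 - 147*(-12))/(-45513)) - 31295 = (-122222 + (458 + 1764)*(-1/45513)) - 31295 = (-122222 + 2222*(-1/45513)) - 31295 = (-122222 - 2222/45513) - 31295 = -5562692108/45513 - 31295 = -6987021443/45513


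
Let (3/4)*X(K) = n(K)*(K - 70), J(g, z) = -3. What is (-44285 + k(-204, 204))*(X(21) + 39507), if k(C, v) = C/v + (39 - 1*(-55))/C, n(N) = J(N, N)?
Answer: -179347145957/102 ≈ -1.7583e+9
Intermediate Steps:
n(N) = -3
X(K) = 280 - 4*K (X(K) = 4*(-3*(K - 70))/3 = 4*(-3*(-70 + K))/3 = 4*(210 - 3*K)/3 = 280 - 4*K)
k(C, v) = 94/C + C/v (k(C, v) = C/v + (39 + 55)/C = C/v + 94/C = 94/C + C/v)
(-44285 + k(-204, 204))*(X(21) + 39507) = (-44285 + (94/(-204) - 204/204))*((280 - 4*21) + 39507) = (-44285 + (94*(-1/204) - 204*1/204))*((280 - 84) + 39507) = (-44285 + (-47/102 - 1))*(196 + 39507) = (-44285 - 149/102)*39703 = -4517219/102*39703 = -179347145957/102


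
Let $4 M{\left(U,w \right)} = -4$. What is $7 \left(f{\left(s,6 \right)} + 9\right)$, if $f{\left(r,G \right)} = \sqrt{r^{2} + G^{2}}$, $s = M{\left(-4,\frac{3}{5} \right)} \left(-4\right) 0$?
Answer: $105$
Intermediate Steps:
$M{\left(U,w \right)} = -1$ ($M{\left(U,w \right)} = \frac{1}{4} \left(-4\right) = -1$)
$s = 0$ ($s = \left(-1\right) \left(-4\right) 0 = 4 \cdot 0 = 0$)
$f{\left(r,G \right)} = \sqrt{G^{2} + r^{2}}$
$7 \left(f{\left(s,6 \right)} + 9\right) = 7 \left(\sqrt{6^{2} + 0^{2}} + 9\right) = 7 \left(\sqrt{36 + 0} + 9\right) = 7 \left(\sqrt{36} + 9\right) = 7 \left(6 + 9\right) = 7 \cdot 15 = 105$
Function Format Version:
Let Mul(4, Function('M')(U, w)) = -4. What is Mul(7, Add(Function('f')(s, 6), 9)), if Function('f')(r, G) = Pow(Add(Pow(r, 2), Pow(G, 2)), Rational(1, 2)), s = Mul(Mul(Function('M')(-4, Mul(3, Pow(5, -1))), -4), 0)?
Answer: 105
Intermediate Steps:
Function('M')(U, w) = -1 (Function('M')(U, w) = Mul(Rational(1, 4), -4) = -1)
s = 0 (s = Mul(Mul(-1, -4), 0) = Mul(4, 0) = 0)
Function('f')(r, G) = Pow(Add(Pow(G, 2), Pow(r, 2)), Rational(1, 2))
Mul(7, Add(Function('f')(s, 6), 9)) = Mul(7, Add(Pow(Add(Pow(6, 2), Pow(0, 2)), Rational(1, 2)), 9)) = Mul(7, Add(Pow(Add(36, 0), Rational(1, 2)), 9)) = Mul(7, Add(Pow(36, Rational(1, 2)), 9)) = Mul(7, Add(6, 9)) = Mul(7, 15) = 105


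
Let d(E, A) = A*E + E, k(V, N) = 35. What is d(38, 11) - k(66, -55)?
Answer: 421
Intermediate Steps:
d(E, A) = E + A*E
d(38, 11) - k(66, -55) = 38*(1 + 11) - 1*35 = 38*12 - 35 = 456 - 35 = 421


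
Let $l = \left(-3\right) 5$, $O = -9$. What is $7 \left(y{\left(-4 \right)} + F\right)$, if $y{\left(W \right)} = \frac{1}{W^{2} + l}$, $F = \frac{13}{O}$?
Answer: $- \frac{28}{9} \approx -3.1111$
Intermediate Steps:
$l = -15$
$F = - \frac{13}{9}$ ($F = \frac{13}{-9} = 13 \left(- \frac{1}{9}\right) = - \frac{13}{9} \approx -1.4444$)
$y{\left(W \right)} = \frac{1}{-15 + W^{2}}$ ($y{\left(W \right)} = \frac{1}{W^{2} - 15} = \frac{1}{-15 + W^{2}}$)
$7 \left(y{\left(-4 \right)} + F\right) = 7 \left(\frac{1}{-15 + \left(-4\right)^{2}} - \frac{13}{9}\right) = 7 \left(\frac{1}{-15 + 16} - \frac{13}{9}\right) = 7 \left(1^{-1} - \frac{13}{9}\right) = 7 \left(1 - \frac{13}{9}\right) = 7 \left(- \frac{4}{9}\right) = - \frac{28}{9}$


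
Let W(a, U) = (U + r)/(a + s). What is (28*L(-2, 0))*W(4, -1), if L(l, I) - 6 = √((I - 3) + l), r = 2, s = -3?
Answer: 168 + 28*I*√5 ≈ 168.0 + 62.61*I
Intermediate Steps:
W(a, U) = (2 + U)/(-3 + a) (W(a, U) = (U + 2)/(a - 3) = (2 + U)/(-3 + a))
L(l, I) = 6 + √(-3 + I + l) (L(l, I) = 6 + √((I - 3) + l) = 6 + √((-3 + I) + l) = 6 + √(-3 + I + l))
(28*L(-2, 0))*W(4, -1) = (28*(6 + √(-3 + 0 - 2)))*((2 - 1)/(-3 + 4)) = (28*(6 + √(-5)))*(1/1) = (28*(6 + I*√5))*(1*1) = (168 + 28*I*√5)*1 = 168 + 28*I*√5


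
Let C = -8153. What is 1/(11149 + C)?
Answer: 1/2996 ≈ 0.00033378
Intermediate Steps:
1/(11149 + C) = 1/(11149 - 8153) = 1/2996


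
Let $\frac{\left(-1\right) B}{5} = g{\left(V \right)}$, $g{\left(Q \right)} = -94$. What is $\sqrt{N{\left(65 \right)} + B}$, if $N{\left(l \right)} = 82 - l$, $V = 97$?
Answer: $\sqrt{487} \approx 22.068$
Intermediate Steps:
$B = 470$ ($B = \left(-5\right) \left(-94\right) = 470$)
$\sqrt{N{\left(65 \right)} + B} = \sqrt{\left(82 - 65\right) + 470} = \sqrt{17 + 470} = \sqrt{487}$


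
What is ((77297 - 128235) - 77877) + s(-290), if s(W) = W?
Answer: -129105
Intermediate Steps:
((77297 - 128235) - 77877) + s(-290) = ((77297 - 128235) - 77877) - 290 = (-50938 - 77877) - 290 = -128815 - 290 = -129105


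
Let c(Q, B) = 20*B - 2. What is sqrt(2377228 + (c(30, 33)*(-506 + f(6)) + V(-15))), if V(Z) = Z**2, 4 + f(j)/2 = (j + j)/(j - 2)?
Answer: 3*sqrt(227021) ≈ 1429.4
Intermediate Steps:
c(Q, B) = -2 + 20*B
f(j) = -8 + 4*j/(-2 + j) (f(j) = -8 + 2*((j + j)/(j - 2)) = -8 + 2*((2*j)/(-2 + j)) = -8 + 2*(2*j/(-2 + j)) = -8 + 4*j/(-2 + j))
sqrt(2377228 + (c(30, 33)*(-506 + f(6)) + V(-15))) = sqrt(2377228 + ((-2 + 20*33)*(-506 + 4*(4 - 1*6)/(-2 + 6)) + (-15)**2)) = sqrt(2377228 + ((-2 + 660)*(-506 + 4*(4 - 6)/4) + 225)) = sqrt(2377228 + (658*(-506 + 4*(1/4)*(-2)) + 225)) = sqrt(2377228 + (658*(-506 - 2) + 225)) = sqrt(2377228 + (658*(-508) + 225)) = sqrt(2377228 + (-334264 + 225)) = sqrt(2377228 - 334039) = sqrt(2043189) = 3*sqrt(227021)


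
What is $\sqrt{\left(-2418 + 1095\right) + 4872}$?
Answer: $13 \sqrt{21} \approx 59.573$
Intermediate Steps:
$\sqrt{\left(-2418 + 1095\right) + 4872} = \sqrt{-1323 + 4872} = \sqrt{3549} = 13 \sqrt{21}$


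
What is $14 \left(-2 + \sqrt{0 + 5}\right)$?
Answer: $-28 + 14 \sqrt{5} \approx 3.305$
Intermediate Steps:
$14 \left(-2 + \sqrt{0 + 5}\right) = 14 \left(-2 + \sqrt{5}\right) = -28 + 14 \sqrt{5}$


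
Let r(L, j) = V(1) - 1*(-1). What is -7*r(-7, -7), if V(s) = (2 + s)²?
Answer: -70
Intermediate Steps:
r(L, j) = 10 (r(L, j) = (2 + 1)² - 1*(-1) = 3² + 1 = 9 + 1 = 10)
-7*r(-7, -7) = -7*10 = -70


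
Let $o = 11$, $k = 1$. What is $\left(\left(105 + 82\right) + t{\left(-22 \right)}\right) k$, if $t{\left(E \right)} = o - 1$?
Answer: $197$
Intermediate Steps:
$t{\left(E \right)} = 10$ ($t{\left(E \right)} = 11 - 1 = 10$)
$\left(\left(105 + 82\right) + t{\left(-22 \right)}\right) k = \left(\left(105 + 82\right) + 10\right) 1 = \left(187 + 10\right) 1 = 197 \cdot 1 = 197$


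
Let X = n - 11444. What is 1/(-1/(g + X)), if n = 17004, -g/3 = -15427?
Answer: -51841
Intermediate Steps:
g = 46281 (g = -3*(-15427) = 46281)
X = 5560 (X = 17004 - 11444 = 5560)
1/(-1/(g + X)) = 1/(-1/(46281 + 5560)) = 1/(-1/51841) = -51841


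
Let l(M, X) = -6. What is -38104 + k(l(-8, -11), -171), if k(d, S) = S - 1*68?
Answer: -38343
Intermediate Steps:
k(d, S) = -68 + S (k(d, S) = S - 68 = -68 + S)
-38104 + k(l(-8, -11), -171) = -38104 + (-68 - 171) = -38104 - 239 = -38343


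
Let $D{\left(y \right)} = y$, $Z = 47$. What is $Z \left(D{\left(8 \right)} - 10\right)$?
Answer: $-94$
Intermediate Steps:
$Z \left(D{\left(8 \right)} - 10\right) = 47 \left(8 - 10\right) = 47 \left(-2\right) = -94$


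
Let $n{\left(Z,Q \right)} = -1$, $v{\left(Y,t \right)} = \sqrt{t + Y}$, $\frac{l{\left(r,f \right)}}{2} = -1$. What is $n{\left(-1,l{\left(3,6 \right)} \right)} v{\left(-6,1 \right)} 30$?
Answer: $- 30 i \sqrt{5} \approx - 67.082 i$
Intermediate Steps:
$l{\left(r,f \right)} = -2$ ($l{\left(r,f \right)} = 2 \left(-1\right) = -2$)
$v{\left(Y,t \right)} = \sqrt{Y + t}$
$n{\left(-1,l{\left(3,6 \right)} \right)} v{\left(-6,1 \right)} 30 = - \sqrt{-6 + 1} \cdot 30 = - \sqrt{-5} \cdot 30 = - i \sqrt{5} \cdot 30 = - 30 i \sqrt{5}$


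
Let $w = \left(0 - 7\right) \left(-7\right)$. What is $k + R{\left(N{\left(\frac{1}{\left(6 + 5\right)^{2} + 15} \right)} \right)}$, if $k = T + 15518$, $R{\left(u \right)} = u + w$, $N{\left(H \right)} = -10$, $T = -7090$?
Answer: $8467$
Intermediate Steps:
$w = 49$ ($w = \left(-7\right) \left(-7\right) = 49$)
$R{\left(u \right)} = 49 + u$ ($R{\left(u \right)} = u + 49 = 49 + u$)
$k = 8428$ ($k = -7090 + 15518 = 8428$)
$k + R{\left(N{\left(\frac{1}{\left(6 + 5\right)^{2} + 15} \right)} \right)} = 8428 + \left(49 - 10\right) = 8428 + 39 = 8467$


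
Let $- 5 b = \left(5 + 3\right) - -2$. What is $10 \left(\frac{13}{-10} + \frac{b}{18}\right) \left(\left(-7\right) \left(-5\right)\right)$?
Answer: $- \frac{4445}{9} \approx -493.89$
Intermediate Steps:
$b = -2$ ($b = - \frac{\left(5 + 3\right) - -2}{5} = - \frac{8 + \left(-1 + 3\right)}{5} = - \frac{8 + 2}{5} = \left(- \frac{1}{5}\right) 10 = -2$)
$10 \left(\frac{13}{-10} + \frac{b}{18}\right) \left(\left(-7\right) \left(-5\right)\right) = 10 \left(\frac{13}{-10} - \frac{2}{18}\right) \left(\left(-7\right) \left(-5\right)\right) = 10 \left(13 \left(- \frac{1}{10}\right) - \frac{1}{9}\right) 35 = 10 \left(- \frac{13}{10} - \frac{1}{9}\right) 35 = 10 \left(- \frac{127}{90}\right) 35 = \left(- \frac{127}{9}\right) 35 = - \frac{4445}{9}$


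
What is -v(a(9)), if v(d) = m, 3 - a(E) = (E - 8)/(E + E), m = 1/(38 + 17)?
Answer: -1/55 ≈ -0.018182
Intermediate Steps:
m = 1/55 ≈ 0.018182
a(E) = 3 - (-8 + E)/(2*E) (a(E) = 3 - (E - 8)/(E + E) = 3 - (-8 + E)/(2*E))
v(d) = 1/55
-v(a(9)) = -1*1/55 = -1/55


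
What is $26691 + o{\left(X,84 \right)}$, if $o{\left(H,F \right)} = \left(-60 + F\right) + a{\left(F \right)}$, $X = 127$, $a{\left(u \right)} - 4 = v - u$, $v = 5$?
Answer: $26640$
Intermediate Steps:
$a{\left(u \right)} = 9 - u$ ($a{\left(u \right)} = 4 - \left(-5 + u\right) = 9 - u$)
$o{\left(H,F \right)} = -51$ ($o{\left(H,F \right)} = \left(-60 + F\right) - \left(-9 + F\right) = -51$)
$26691 + o{\left(X,84 \right)} = 26691 - 51 = 26640$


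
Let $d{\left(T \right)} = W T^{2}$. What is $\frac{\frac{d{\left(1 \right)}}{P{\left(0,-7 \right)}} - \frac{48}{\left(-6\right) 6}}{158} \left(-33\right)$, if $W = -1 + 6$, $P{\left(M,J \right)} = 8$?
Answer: $- \frac{517}{1264} \approx -0.40902$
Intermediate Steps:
$W = 5$
$d{\left(T \right)} = 5 T^{2}$
$\frac{\frac{d{\left(1 \right)}}{P{\left(0,-7 \right)}} - \frac{48}{\left(-6\right) 6}}{158} \left(-33\right) = \frac{\frac{5 \cdot 1^{2}}{8} - \frac{48}{\left(-6\right) 6}}{158} \left(-33\right) = \left(5 \cdot 1 \cdot \frac{1}{8} - \frac{48}{-36}\right) \frac{1}{158} \left(-33\right) = \left(5 \cdot \frac{1}{8} - - \frac{4}{3}\right) \frac{1}{158} \left(-33\right) = \left(\frac{5}{8} + \frac{4}{3}\right) \frac{1}{158} \left(-33\right) = \frac{47}{24} \cdot \frac{1}{158} \left(-33\right) = \frac{47}{3792} \left(-33\right) = - \frac{517}{1264}$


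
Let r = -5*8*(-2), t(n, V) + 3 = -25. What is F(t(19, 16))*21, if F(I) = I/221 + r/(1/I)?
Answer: -10396428/221 ≈ -47043.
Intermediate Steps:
t(n, V) = -28 (t(n, V) = -3 - 25 = -28)
r = 80 (r = -40*(-2) = 80)
F(I) = 17681*I/221 (F(I) = I/221 + 80/(1/I) = I*(1/221) + 80*I = I/221 + 80*I = 17681*I/221)
F(t(19, 16))*21 = ((17681/221)*(-28))*21 = -495068/221*21 = -10396428/221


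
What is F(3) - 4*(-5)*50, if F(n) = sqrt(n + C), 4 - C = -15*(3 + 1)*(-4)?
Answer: 1000 + I*sqrt(233) ≈ 1000.0 + 15.264*I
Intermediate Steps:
C = -236 (C = 4 - (-15*(3 + 1))*(-4) = 4 - (-15*4)*(-4) = 4 - (-3*20)*(-4) = 4 - (-60)*(-4) = 4 - 1*240 = 4 - 240 = -236)
F(n) = sqrt(-236 + n) (F(n) = sqrt(n - 236) = sqrt(-236 + n))
F(3) - 4*(-5)*50 = sqrt(-236 + 3) - 4*(-5)*50 = sqrt(-233) + 20*50 = I*sqrt(233) + 1000 = 1000 + I*sqrt(233)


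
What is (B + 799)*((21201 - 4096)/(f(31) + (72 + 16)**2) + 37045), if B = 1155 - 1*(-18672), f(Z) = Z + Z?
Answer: 2982420337375/3903 ≈ 7.6414e+8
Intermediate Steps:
f(Z) = 2*Z
B = 19827 (B = 1155 + 18672 = 19827)
(B + 799)*((21201 - 4096)/(f(31) + (72 + 16)**2) + 37045) = (19827 + 799)*((21201 - 4096)/(2*31 + (72 + 16)**2) + 37045) = 20626*(17105/(62 + 88**2) + 37045) = 20626*(17105/(62 + 7744) + 37045) = 20626*(17105/7806 + 37045) = 20626*(289190375/7806) = 2982420337375/3903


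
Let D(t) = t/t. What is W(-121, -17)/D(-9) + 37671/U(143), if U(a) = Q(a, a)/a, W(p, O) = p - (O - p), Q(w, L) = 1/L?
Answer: 770334054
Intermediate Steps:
D(t) = 1
W(p, O) = -O + 2*p (W(p, O) = p + (p - O) = -O + 2*p)
U(a) = a⁻² (U(a) = 1/(a*a) = a⁻²)
W(-121, -17)/D(-9) + 37671/U(143) = (-1*(-17) + 2*(-121))/1 + 37671/(143⁻²) = (17 - 242)*1 + 37671/(1/20449) = -225*1 + 37671*20449 = -225 + 770334279 = 770334054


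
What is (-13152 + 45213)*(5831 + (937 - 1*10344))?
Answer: -114650136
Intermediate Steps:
(-13152 + 45213)*(5831 + (937 - 1*10344)) = 32061*(5831 + (937 - 10344)) = 32061*(5831 - 9407) = 32061*(-3576) = -114650136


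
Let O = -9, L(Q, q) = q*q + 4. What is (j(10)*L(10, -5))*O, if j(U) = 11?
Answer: -2871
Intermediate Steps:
L(Q, q) = 4 + q² (L(Q, q) = q² + 4 = 4 + q²)
(j(10)*L(10, -5))*O = (11*(4 + (-5)²))*(-9) = (11*(4 + 25))*(-9) = (11*29)*(-9) = 319*(-9) = -2871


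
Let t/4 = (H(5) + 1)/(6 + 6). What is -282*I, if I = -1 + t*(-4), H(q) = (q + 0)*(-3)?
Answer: -4982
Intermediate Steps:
H(q) = -3*q (H(q) = q*(-3) = -3*q)
t = -14/3 (t = 4*((-3*5 + 1)/(6 + 6)) = 4*((-15 + 1)/12) = 4*(-14*1/12) = 4*(-7/6) = -14/3 ≈ -4.6667)
I = 53/3 (I = -1 - 14/3*(-4) = -1 + 56/3 = 53/3 ≈ 17.667)
-282*I = -282*53/3 = -4982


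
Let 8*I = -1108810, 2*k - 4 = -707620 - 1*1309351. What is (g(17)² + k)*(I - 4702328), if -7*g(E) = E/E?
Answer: 1913742892403177/392 ≈ 4.8820e+12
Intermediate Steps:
g(E) = -⅐ (g(E) = -E/(7*E) = -⅐*1 = -⅐)
k = -2016967/2 (k = 2 + (-707620 - 1*1309351)/2 = 2 + (-707620 - 1309351)/2 = 2 + (½)*(-2016971) = 2 - 2016971/2 = -2016967/2 ≈ -1.0085e+6)
I = -554405/4 (I = (⅛)*(-1108810) = -554405/4 ≈ -1.3860e+5)
(g(17)² + k)*(I - 4702328) = ((-⅐)² - 2016967/2)*(-554405/4 - 4702328) = (1/49 - 2016967/2)*(-19363717/4) = -98831381/98*(-19363717/4) = 1913742892403177/392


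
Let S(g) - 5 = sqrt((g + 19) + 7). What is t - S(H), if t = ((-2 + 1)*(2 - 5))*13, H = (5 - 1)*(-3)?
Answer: 34 - sqrt(14) ≈ 30.258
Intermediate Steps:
H = -12 (H = 4*(-3) = -12)
S(g) = 5 + sqrt(26 + g) (S(g) = 5 + sqrt((g + 19) + 7) = 5 + sqrt((19 + g) + 7) = 5 + sqrt(26 + g))
t = 39 (t = -1*(-3)*13 = 3*13 = 39)
t - S(H) = 39 - (5 + sqrt(26 - 12)) = 39 - (5 + sqrt(14)) = 39 + (-5 - sqrt(14)) = 34 - sqrt(14)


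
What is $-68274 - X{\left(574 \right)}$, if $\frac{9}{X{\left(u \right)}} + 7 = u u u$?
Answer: $- \frac{4303975140489}{63039739} \approx -68274.0$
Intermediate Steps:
$X{\left(u \right)} = \frac{9}{-7 + u^{3}}$ ($X{\left(u \right)} = \frac{9}{-7 + u u u} = \frac{9}{-7 + u^{2} u} = \frac{9}{-7 + u^{3}}$)
$-68274 - X{\left(574 \right)} = -68274 - \frac{9}{-7 + 574^{3}} = -68274 - \frac{9}{-7 + 189119224} = -68274 - \frac{9}{189119217} = -68274 - 9 \cdot \frac{1}{189119217} = -68274 - \frac{3}{63039739} = - \frac{4303975140489}{63039739}$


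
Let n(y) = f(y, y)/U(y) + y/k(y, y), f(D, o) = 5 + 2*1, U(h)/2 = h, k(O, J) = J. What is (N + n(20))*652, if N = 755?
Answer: 4930261/10 ≈ 4.9303e+5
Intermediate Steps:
U(h) = 2*h
f(D, o) = 7 (f(D, o) = 5 + 2 = 7)
n(y) = 1 + 7/(2*y) (n(y) = 7/((2*y)) + y/y = 7*(1/(2*y)) + 1 = 7/(2*y) + 1 = 1 + 7/(2*y))
(N + n(20))*652 = (755 + (7/2 + 20)/20)*652 = (755 + (1/20)*(47/2))*652 = (755 + 47/40)*652 = (30247/40)*652 = 4930261/10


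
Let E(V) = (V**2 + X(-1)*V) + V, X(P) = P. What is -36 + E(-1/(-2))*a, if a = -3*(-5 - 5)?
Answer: -57/2 ≈ -28.500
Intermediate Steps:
E(V) = V**2 (E(V) = (V**2 - V) + V = V**2)
a = 30 (a = -3*(-10) = 30)
-36 + E(-1/(-2))*a = -36 + (-1/(-2))**2*30 = -36 + (-1*(-1/2))**2*30 = -36 + (1/2)**2*30 = -36 + (1/4)*30 = -36 + 15/2 = -57/2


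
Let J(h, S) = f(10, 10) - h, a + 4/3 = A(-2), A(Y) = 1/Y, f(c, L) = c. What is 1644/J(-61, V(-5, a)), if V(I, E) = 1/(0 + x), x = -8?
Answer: 1644/71 ≈ 23.155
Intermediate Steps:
A(Y) = 1/Y
a = -11/6 (a = -4/3 + 1/(-2) = -4/3 - ½ = -11/6 ≈ -1.8333)
V(I, E) = -⅛ (V(I, E) = 1/(0 - 8) = 1/(-8) = -⅛)
J(h, S) = 10 - h
1644/J(-61, V(-5, a)) = 1644/(10 - 1*(-61)) = 1644/(10 + 61) = 1644/71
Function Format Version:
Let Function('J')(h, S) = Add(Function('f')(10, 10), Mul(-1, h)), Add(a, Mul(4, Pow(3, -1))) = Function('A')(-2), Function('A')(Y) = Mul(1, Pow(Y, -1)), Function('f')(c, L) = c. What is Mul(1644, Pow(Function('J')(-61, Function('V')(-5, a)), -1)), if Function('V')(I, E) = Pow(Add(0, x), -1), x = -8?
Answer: Rational(1644, 71) ≈ 23.155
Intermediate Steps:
Function('A')(Y) = Pow(Y, -1)
a = Rational(-11, 6) (a = Add(Rational(-4, 3), Pow(-2, -1)) = Add(Rational(-4, 3), Rational(-1, 2)) = Rational(-11, 6) ≈ -1.8333)
Function('V')(I, E) = Rational(-1, 8) (Function('V')(I, E) = Pow(Add(0, -8), -1) = Pow(-8, -1) = Rational(-1, 8))
Function('J')(h, S) = Add(10, Mul(-1, h))
Mul(1644, Pow(Function('J')(-61, Function('V')(-5, a)), -1)) = Mul(1644, Pow(Add(10, Mul(-1, -61)), -1)) = Mul(1644, Pow(Add(10, 61), -1)) = Mul(1644, Pow(71, -1)) = Mul(1644, Rational(1, 71)) = Rational(1644, 71)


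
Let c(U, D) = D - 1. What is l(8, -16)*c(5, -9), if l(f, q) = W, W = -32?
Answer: 320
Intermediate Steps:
l(f, q) = -32
c(U, D) = -1 + D
l(8, -16)*c(5, -9) = -32*(-1 - 9) = -32*(-10) = 320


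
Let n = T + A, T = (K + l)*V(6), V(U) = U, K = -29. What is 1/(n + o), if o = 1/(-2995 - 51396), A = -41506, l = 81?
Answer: -54391/2240582855 ≈ -2.4275e-5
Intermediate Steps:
T = 312 (T = (-29 + 81)*6 = 52*6 = 312)
o = -1/54391 (o = 1/(-54391) = -1/54391 ≈ -1.8385e-5)
n = -41194 (n = 312 - 41506 = -41194)
1/(n + o) = 1/(-41194 - 1/54391) = 1/(-2240582855/54391) = -54391/2240582855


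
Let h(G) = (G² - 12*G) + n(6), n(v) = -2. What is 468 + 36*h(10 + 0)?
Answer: -324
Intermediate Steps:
h(G) = -2 + G² - 12*G (h(G) = (G² - 12*G) - 2 = -2 + G² - 12*G)
468 + 36*h(10 + 0) = 468 + 36*(-2 + (10 + 0)² - 12*(10 + 0)) = 468 + 36*(-2 + 10² - 12*10) = 468 + 36*(-2 + 100 - 120) = 468 + 36*(-22) = 468 - 792 = -324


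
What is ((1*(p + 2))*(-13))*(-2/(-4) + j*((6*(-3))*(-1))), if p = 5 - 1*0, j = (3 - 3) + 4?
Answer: -13195/2 ≈ -6597.5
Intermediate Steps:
j = 4 (j = 0 + 4 = 4)
p = 5 (p = 5 + 0 = 5)
((1*(p + 2))*(-13))*(-2/(-4) + j*((6*(-3))*(-1))) = ((1*(5 + 2))*(-13))*(-2/(-4) + 4*((6*(-3))*(-1))) = ((1*7)*(-13))*(-2*(-1/4) + 4*(-18*(-1))) = (7*(-13))*(1/2 + 4*18) = -91*(1/2 + 72) = -91*145/2 = -13195/2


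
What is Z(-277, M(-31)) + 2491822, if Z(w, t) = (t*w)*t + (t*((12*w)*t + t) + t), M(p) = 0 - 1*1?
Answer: 2488221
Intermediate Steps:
M(p) = -1 (M(p) = 0 - 1 = -1)
Z(w, t) = t + t*(t + 12*t*w) + w*t² (Z(w, t) = w*t² + (t*(12*t*w + t) + t) = w*t² + (t*(t + 12*t*w) + t) = w*t² + (t + t*(t + 12*t*w)) = t + t*(t + 12*t*w) + w*t²)
Z(-277, M(-31)) + 2491822 = -(1 - 1 + 13*(-1)*(-277)) + 2491822 = -(1 - 1 + 3601) + 2491822 = -1*3601 + 2491822 = -3601 + 2491822 = 2488221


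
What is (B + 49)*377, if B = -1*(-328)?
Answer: 142129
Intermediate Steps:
B = 328
(B + 49)*377 = (328 + 49)*377 = 377*377 = 142129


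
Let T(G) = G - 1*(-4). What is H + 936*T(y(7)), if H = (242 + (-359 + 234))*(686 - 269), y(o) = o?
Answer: 59085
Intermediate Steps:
H = 48789 (H = (242 - 125)*417 = 117*417 = 48789)
T(G) = 4 + G (T(G) = G + 4 = 4 + G)
H + 936*T(y(7)) = 48789 + 936*(4 + 7) = 48789 + 936*11 = 48789 + 10296 = 59085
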